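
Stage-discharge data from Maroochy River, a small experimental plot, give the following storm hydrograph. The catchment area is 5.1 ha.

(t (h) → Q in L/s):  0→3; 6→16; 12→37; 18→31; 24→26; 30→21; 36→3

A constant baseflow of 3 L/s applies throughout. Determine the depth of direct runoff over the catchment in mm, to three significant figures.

Direct runoff: 0.0, 13.0, 34.0, 28.0, 23.0, 18.0, 0.0 L/s; ΣQ_DR = 116.0 L/s.
V = ΣQ_DR · Δt = 116.0 × 21600 s = 2.506 × 10^6 L.
Over A = 5.1 ha, depth = V / A = 49.1 mm.

d ≈ 49.1 mm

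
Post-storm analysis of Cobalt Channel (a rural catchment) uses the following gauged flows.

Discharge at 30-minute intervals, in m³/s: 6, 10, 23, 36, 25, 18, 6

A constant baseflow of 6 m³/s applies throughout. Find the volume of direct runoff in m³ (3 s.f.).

V ≈ 1.48 × 10^5 m³

Direct-runoff ordinates (Q − Q_b): 0.0, 4.0, 17.0, 30.0, 19.0, 12.0, 0.0 m³/s.
ΣQ_DR = 82.00 m³/s.
With Δt = 0.5 h = 1800 s, V = ΣQ_DR · Δt = 82.00 × 1800 = 1.48 × 10^5 m³.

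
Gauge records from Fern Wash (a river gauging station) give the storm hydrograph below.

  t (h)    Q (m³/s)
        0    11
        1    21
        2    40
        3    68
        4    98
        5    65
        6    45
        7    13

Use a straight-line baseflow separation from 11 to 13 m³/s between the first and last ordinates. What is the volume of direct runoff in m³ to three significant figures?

Direct-runoff ordinates (Q − Q_b): 0.00, 9.71, 28.43, 56.14, 85.86, 52.57, 32.29, 0.00 m³/s.
ΣQ_DR = 265.0 m³/s.
With Δt = 1 h = 3600 s, V = ΣQ_DR · Δt = 265.0 × 3600 = 9.54 × 10^5 m³.

V ≈ 9.54 × 10^5 m³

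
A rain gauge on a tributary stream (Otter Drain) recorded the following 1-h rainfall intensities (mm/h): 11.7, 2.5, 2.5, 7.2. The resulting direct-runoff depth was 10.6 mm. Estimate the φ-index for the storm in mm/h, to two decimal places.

Only the 2 blocks with intensity above φ contribute runoff: 11.7, 7.2 mm/h.
Σ(I−φ)·Δt = d  ⇒  (11.7+7.2 − 2φ)·1 = 10.6
φ = (18.90 − 10.6/1) / 2 = 4.15 mm/h.

φ ≈ 4.15 mm/h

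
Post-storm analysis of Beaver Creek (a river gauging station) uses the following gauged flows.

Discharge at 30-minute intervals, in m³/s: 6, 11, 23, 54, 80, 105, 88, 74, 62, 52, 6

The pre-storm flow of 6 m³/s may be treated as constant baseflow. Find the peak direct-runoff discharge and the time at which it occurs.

Q_p = 99.0 m³/s at t = 2.5 h

Subtracting baseflow gives direct-runoff ordinates: 0.0, 5.0, 17.0, 48.0, 74.0, 99.0, 82.0, 68.0, 56.0, 46.0, 0.0 m³/s.
The maximum is 99.0 m³/s, occurring at the reading for t = 2.5 h.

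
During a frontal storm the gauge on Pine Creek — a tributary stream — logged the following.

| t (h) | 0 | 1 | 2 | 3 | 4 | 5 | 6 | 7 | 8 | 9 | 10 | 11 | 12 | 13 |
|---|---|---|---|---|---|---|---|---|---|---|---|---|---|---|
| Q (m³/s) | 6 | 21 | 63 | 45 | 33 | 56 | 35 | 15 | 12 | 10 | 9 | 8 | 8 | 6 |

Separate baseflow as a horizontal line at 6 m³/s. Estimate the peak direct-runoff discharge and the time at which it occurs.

Q_p = 57.0 m³/s at t = 2 h

Subtracting baseflow gives direct-runoff ordinates: 0.0, 15.0, 57.0, 39.0, 27.0, 50.0, 29.0, 9.0, 6.0, 4.0, 3.0, 2.0, 2.0, 0.0 m³/s.
The maximum is 57.0 m³/s, occurring at the reading for t = 2 h.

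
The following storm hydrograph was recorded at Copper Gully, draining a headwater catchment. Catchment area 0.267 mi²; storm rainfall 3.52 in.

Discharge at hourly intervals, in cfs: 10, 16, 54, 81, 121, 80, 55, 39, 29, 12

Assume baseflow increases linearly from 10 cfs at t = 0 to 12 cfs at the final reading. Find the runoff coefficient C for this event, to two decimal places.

ΣQ_DR = 387.0 cfs; V = ΣQ_DR·Δt = 1.393 × 10^6 ft³.
Runoff depth d = V / A = 2.246 in.
C = d / P = 2.246 / 3.52 = 0.64.

C ≈ 0.64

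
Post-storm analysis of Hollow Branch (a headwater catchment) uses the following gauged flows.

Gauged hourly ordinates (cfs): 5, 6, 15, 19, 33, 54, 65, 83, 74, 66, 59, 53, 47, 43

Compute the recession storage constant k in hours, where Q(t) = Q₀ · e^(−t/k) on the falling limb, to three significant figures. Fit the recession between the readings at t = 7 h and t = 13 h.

k ≈ 9.12 h

On the falling limb, Q drops from 83 to 43 cfs between t = 7 h and t = 13 h (Δt = 6 h).
k = −Δt / ln(Q₂/Q₁) = −6 / ln(43/83) = 9.12 h.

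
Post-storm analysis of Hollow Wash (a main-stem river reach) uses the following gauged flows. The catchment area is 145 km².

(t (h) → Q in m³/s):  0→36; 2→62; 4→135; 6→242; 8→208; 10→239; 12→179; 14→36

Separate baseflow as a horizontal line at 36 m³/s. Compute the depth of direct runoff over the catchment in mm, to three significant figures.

Direct runoff: 0.0, 26.0, 99.0, 206.0, 172.0, 203.0, 143.0, 0.0 m³/s; ΣQ_DR = 849.0 m³/s.
V = ΣQ_DR · Δt = 849.0 × 7200 s = 6.113 × 10^6 m³.
Over A = 145 km², depth = V / A = 42.2 mm.

d ≈ 42.2 mm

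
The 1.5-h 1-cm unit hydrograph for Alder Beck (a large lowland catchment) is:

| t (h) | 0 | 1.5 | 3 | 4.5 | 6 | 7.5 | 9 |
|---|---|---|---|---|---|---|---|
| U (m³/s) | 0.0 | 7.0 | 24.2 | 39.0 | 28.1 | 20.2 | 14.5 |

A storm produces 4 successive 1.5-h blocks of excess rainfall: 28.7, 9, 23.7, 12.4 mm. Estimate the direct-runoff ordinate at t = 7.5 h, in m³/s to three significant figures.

Q ≈ 206 m³/s

By discrete convolution, Q_j = Σ (P_i / 10 mm) · U_{j−i}.
At t = 7.5 h (j=5): Q = (28.7/10)·20.2 + (9/10)·28.1 + (23.7/10)·39.0 + (12.4/10)·24.2 = 206 m³/s.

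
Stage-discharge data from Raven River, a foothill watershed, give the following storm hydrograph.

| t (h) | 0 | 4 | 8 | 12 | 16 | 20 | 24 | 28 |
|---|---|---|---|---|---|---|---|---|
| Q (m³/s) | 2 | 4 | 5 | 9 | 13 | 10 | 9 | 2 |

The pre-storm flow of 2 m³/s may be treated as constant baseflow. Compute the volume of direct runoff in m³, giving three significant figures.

V ≈ 5.47 × 10^5 m³

Direct-runoff ordinates (Q − Q_b): 0.0, 2.0, 3.0, 7.0, 11.0, 8.0, 7.0, 0.0 m³/s.
ΣQ_DR = 38.00 m³/s.
With Δt = 4 h = 14400 s, V = ΣQ_DR · Δt = 38.00 × 14400 = 5.47 × 10^5 m³.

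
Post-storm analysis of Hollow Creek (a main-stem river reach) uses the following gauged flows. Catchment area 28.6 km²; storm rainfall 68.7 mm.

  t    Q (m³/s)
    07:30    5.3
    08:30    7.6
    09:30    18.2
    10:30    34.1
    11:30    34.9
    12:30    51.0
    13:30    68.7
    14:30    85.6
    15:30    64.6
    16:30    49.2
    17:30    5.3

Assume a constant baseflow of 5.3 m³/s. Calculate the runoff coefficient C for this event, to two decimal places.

ΣQ_DR = 366.2 m³/s; V = ΣQ_DR·Δt = 1.318 × 10^6 m³.
Runoff depth d = V / A = 46.10 mm.
C = d / P = 46.10 / 68.7 = 0.67.

C ≈ 0.67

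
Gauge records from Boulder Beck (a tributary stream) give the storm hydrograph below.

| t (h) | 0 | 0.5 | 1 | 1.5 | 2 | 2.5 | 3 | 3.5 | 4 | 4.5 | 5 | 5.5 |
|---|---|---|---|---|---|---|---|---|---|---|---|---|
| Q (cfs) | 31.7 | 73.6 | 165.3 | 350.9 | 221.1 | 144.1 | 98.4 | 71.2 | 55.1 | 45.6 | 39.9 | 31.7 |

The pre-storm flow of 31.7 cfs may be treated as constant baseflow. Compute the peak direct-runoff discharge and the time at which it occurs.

Q_p = 319.2 cfs at t = 1.5 h

Subtracting baseflow gives direct-runoff ordinates: 0.0, 41.9, 133.6, 319.2, 189.4, 112.4, 66.7, 39.5, 23.4, 13.9, 8.2, 0.0 cfs.
The maximum is 319.2 cfs, occurring at the reading for t = 1.5 h.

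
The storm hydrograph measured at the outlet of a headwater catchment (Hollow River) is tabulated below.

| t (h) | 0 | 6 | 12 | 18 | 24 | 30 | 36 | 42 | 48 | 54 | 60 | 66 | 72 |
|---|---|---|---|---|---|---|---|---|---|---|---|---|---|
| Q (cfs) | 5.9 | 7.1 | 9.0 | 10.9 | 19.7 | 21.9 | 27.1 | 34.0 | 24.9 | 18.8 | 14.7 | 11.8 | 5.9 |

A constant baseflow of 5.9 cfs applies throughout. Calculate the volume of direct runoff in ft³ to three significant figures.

Direct-runoff ordinates (Q − Q_b): 0.0, 1.2, 3.1, 5.0, 13.8, 16.0, 21.2, 28.1, 19.0, 12.9, 8.8, 5.9, 0.0 cfs.
ΣQ_DR = 135.0 cfs.
With Δt = 6 h = 21600 s, V = ΣQ_DR · Δt = 135.0 × 21600 = 2.92 × 10^6 ft³.

V ≈ 2.92 × 10^6 ft³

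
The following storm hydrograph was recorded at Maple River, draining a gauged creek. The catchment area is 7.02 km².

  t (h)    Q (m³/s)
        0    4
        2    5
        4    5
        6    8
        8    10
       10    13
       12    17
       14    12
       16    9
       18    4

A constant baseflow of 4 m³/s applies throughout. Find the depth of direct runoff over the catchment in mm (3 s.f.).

d ≈ 48.2 mm

Direct runoff: 0.0, 1.0, 1.0, 4.0, 6.0, 9.0, 13.0, 8.0, 5.0, 0.0 m³/s; ΣQ_DR = 47.00 m³/s.
V = ΣQ_DR · Δt = 47.00 × 7200 s = 3.384 × 10^5 m³.
Over A = 7.02 km², depth = V / A = 48.2 mm.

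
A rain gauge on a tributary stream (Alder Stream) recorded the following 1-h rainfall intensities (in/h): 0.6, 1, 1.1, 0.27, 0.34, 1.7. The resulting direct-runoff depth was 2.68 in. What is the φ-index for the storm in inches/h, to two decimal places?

Only the 4 blocks with intensity above φ contribute runoff: 0.6, 1, 1.1, 1.7 in/h.
Σ(I−φ)·Δt = d  ⇒  (0.6+1+1.1+1.7 − 4φ)·1 = 2.68
φ = (4.400 − 2.68/1) / 4 = 0.43 in/h.

φ ≈ 0.43 in/h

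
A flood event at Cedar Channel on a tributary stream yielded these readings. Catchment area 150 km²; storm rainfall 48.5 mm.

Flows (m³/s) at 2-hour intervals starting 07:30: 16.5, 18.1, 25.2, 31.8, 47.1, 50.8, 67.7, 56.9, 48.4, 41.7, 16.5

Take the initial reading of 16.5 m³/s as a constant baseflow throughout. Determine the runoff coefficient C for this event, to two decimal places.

C ≈ 0.24

ΣQ_DR = 239.2 m³/s; V = ΣQ_DR·Δt = 1.722 × 10^6 m³.
Runoff depth d = V / A = 11.48 mm.
C = d / P = 11.48 / 48.5 = 0.24.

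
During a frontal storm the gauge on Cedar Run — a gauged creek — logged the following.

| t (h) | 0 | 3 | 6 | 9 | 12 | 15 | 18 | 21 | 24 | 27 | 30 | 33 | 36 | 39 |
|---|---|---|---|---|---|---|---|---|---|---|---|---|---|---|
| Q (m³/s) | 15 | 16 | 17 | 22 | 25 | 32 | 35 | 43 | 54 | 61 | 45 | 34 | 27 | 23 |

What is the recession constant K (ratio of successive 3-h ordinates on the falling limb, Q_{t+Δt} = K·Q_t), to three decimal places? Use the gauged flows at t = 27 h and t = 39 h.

K ≈ 0.784

Using the recession-limb readings at t = 27 h and t = 39 h: Q falls from 61 to 23 m³/s over 4 intervals.
K = (Q₂/Q₁)^(1/4) = (23/61)^(1/4) = 0.784.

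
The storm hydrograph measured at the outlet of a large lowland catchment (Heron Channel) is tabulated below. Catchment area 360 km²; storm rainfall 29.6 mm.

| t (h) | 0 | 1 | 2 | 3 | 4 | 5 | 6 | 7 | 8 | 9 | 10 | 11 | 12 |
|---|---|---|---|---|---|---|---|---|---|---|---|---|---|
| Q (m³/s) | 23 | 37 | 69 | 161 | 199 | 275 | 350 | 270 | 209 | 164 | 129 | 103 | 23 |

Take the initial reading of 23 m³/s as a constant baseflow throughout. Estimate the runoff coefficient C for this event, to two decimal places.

C ≈ 0.58

ΣQ_DR = 1713 m³/s; V = ΣQ_DR·Δt = 6.167 × 10^6 m³.
Runoff depth d = V / A = 17.13 mm.
C = d / P = 17.13 / 29.6 = 0.58.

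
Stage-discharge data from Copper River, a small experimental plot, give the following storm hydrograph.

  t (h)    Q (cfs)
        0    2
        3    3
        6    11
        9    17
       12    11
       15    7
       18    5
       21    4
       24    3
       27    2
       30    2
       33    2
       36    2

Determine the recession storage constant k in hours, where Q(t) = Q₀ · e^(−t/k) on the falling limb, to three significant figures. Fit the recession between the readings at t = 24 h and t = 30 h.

k ≈ 14.8 h

On the falling limb, Q drops from 3 to 2 cfs between t = 24 h and t = 30 h (Δt = 6 h).
k = −Δt / ln(Q₂/Q₁) = −6 / ln(2/3) = 14.8 h.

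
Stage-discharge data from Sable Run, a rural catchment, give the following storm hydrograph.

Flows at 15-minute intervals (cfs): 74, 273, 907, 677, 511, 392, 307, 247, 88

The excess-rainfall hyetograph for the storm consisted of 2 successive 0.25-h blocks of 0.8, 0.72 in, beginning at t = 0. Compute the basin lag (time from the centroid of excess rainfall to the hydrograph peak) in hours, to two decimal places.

t_L ≈ 0.26 h

Centroid of excess rainfall: t_c = Σ P_i·t̄_i / ΣP_i = 0.2434 h (block centres at 0.125, 0.375 h).
Hydrograph peak occurs at t = 0.5 h, so basin lag t_L = 0.5 − 0.2434 = 0.26 h.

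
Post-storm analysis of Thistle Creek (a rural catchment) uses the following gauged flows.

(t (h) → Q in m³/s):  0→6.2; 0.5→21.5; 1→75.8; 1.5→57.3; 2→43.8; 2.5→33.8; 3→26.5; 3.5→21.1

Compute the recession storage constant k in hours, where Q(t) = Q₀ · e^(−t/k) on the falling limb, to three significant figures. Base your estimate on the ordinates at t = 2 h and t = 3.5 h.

k ≈ 2.05 h

On the falling limb, Q drops from 43.8 to 21.1 m³/s between t = 2 h and t = 3.5 h (Δt = 1.5 h).
k = −Δt / ln(Q₂/Q₁) = −1.5 / ln(21.1/43.8) = 2.05 h.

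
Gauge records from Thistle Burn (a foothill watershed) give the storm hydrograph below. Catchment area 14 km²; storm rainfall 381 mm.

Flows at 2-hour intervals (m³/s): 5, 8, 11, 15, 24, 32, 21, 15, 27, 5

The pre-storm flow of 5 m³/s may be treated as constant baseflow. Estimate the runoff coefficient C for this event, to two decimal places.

C ≈ 0.15

ΣQ_DR = 113.0 m³/s; V = ΣQ_DR·Δt = 8.136 × 10^5 m³.
Runoff depth d = V / A = 58.11 mm.
C = d / P = 58.11 / 381 = 0.15.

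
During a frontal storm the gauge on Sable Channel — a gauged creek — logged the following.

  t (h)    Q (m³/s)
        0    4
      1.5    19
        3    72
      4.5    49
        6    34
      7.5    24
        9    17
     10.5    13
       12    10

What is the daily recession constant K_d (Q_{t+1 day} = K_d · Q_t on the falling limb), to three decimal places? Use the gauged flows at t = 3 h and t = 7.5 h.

Between t = 3 h and t = 7.5 h the flow falls from 72 to 24 m³/s over 3×1.5 h = 4.5 h.
Per-interval ratio K = (24/72)^(1/3) = 0.6934; K_d = K^(24/1.5) = 0.003.

K_d ≈ 0.003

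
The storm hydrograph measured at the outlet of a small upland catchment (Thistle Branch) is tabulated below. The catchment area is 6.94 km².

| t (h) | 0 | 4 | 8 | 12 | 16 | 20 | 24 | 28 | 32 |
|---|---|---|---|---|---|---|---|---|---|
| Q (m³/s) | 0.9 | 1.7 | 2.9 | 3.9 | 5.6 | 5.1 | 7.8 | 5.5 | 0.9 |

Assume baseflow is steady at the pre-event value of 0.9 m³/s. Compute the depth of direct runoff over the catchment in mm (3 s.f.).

d ≈ 54.4 mm

Direct runoff: 0.0, 0.8, 2.0, 3.0, 4.7, 4.2, 6.9, 4.6, 0.0 m³/s; ΣQ_DR = 26.20 m³/s.
V = ΣQ_DR · Δt = 26.20 × 14400 s = 3.773 × 10^5 m³.
Over A = 6.94 km², depth = V / A = 54.4 mm.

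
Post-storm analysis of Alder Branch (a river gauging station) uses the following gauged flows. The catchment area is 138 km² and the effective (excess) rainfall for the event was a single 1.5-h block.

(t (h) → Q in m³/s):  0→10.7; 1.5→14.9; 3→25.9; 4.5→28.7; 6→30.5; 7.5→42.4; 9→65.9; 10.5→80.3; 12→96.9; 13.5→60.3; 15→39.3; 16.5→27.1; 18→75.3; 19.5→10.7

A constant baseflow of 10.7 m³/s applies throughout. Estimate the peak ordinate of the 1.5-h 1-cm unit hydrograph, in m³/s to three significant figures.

U_p ≈ 48.0 m³/s

Direct runoff: 0.0, 4.2, 15.2, 18.0, 19.8, 31.7, 55.2, 69.6, 86.2, 49.6, 28.6, 16.4, 64.6, 0.0 m³/s; ΣQ_DR = 459.1 m³/s, peak = 86.2 m³/s.
Runoff depth d = ΣQ_DR·Δt / A = 459.1 × 5400 / (138 km²) = 17.96 mm.
The 1-cm UH is the DRH scaled by (10 mm)/d, so U_p = 86.2 × 10/17.96 = 48.0 m³/s.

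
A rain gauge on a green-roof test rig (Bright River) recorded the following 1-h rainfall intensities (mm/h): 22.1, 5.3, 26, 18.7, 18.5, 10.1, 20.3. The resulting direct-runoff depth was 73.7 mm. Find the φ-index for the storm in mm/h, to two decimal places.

φ ≈ 7.00 mm/h

Only the 6 blocks with intensity above φ contribute runoff: 22.1, 26, 18.7, 18.5, 10.1, 20.3 mm/h.
Σ(I−φ)·Δt = d  ⇒  (22.1+26+18.7+18.5+10.1+20.3 − 6φ)·1 = 73.7
φ = (115.7 − 73.7/1) / 6 = 7.00 mm/h.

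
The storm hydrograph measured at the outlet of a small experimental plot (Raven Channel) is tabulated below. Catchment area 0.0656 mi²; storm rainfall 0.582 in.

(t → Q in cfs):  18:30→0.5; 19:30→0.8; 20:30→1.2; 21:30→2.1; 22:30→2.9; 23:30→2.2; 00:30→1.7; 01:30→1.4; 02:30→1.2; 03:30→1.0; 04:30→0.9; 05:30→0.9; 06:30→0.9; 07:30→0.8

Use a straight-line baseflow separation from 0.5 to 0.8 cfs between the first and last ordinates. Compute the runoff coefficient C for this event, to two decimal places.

C ≈ 0.38

ΣQ_DR = 9.400 cfs; V = ΣQ_DR·Δt = 33840 ft³.
Runoff depth d = V / A = 0.2220 in.
C = d / P = 0.2220 / 0.582 = 0.38.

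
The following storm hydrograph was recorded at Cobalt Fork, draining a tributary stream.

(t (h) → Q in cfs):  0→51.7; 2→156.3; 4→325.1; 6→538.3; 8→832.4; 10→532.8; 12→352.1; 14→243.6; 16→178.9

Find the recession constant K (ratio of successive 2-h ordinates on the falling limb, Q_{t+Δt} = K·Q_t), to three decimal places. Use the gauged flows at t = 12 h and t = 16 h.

K ≈ 0.713

Using the recession-limb readings at t = 12 h and t = 16 h: Q falls from 352.1 to 178.9 cfs over 2 intervals.
K = (Q₂/Q₁)^(1/2) = (178.9/352.1)^(1/2) = 0.713.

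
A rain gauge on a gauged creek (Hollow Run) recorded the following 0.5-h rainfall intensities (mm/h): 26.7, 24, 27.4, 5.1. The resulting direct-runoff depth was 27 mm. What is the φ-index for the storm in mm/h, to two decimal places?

φ ≈ 8.03 mm/h

Only the 3 blocks with intensity above φ contribute runoff: 26.7, 24, 27.4 mm/h.
Σ(I−φ)·Δt = d  ⇒  (26.7+24+27.4 − 3φ)·0.5 = 27
φ = (78.10 − 27/0.5) / 3 = 8.03 mm/h.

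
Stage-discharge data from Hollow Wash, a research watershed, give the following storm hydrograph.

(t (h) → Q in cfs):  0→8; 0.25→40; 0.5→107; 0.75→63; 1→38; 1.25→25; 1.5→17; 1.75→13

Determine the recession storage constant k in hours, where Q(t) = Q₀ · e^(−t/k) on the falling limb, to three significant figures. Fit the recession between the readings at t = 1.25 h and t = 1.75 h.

On the falling limb, Q drops from 25 to 13 cfs between t = 1.25 h and t = 1.75 h (Δt = 0.5 h).
k = −Δt / ln(Q₂/Q₁) = −0.5 / ln(13/25) = 0.765 h.

k ≈ 0.765 h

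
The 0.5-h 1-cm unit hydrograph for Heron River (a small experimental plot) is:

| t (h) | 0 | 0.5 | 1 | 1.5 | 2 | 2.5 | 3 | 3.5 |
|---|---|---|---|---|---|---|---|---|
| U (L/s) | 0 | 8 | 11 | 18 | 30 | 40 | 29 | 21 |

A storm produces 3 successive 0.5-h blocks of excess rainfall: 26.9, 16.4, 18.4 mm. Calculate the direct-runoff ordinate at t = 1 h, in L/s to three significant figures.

By discrete convolution, Q_j = Σ (P_i / 10 mm) · U_{j−i}.
At t = 1 h (j=2): Q = (26.9/10)·11 + (16.4/10)·8 + (18.4/10)·0 = 42.7 L/s.

Q ≈ 42.7 L/s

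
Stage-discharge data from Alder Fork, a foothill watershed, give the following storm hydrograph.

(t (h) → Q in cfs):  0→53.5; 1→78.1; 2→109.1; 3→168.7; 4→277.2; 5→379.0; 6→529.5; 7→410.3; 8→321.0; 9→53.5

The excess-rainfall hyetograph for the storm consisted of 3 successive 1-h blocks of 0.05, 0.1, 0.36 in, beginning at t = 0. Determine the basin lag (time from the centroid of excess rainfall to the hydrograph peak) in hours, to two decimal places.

t_L ≈ 3.89 h

Centroid of excess rainfall: t_c = Σ P_i·t̄_i / ΣP_i = 2.1078 h (block centres at 0.5, 1.5, 2.5 h).
Hydrograph peak occurs at t = 6 h, so basin lag t_L = 6 − 2.1078 = 3.89 h.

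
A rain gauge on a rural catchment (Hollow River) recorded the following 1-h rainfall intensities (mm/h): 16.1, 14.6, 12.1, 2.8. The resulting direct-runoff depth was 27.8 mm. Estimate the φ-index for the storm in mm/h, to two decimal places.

φ ≈ 5.00 mm/h

Only the 3 blocks with intensity above φ contribute runoff: 16.1, 14.6, 12.1 mm/h.
Σ(I−φ)·Δt = d  ⇒  (16.1+14.6+12.1 − 3φ)·1 = 27.8
φ = (42.80 − 27.8/1) / 3 = 5.00 mm/h.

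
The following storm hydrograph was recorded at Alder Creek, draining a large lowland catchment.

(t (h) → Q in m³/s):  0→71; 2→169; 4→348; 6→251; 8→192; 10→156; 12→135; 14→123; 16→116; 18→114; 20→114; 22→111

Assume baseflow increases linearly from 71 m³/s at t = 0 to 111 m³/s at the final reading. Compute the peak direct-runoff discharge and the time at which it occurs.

Q_p = 269.73 m³/s at t = 4 h

Subtracting baseflow gives direct-runoff ordinates: 0.00, 94.36, 269.73, 169.09, 106.45, 66.82, 42.18, 26.55, 15.91, 10.27, 6.64, 0.00 m³/s.
The maximum is 269.73 m³/s, occurring at the reading for t = 4 h.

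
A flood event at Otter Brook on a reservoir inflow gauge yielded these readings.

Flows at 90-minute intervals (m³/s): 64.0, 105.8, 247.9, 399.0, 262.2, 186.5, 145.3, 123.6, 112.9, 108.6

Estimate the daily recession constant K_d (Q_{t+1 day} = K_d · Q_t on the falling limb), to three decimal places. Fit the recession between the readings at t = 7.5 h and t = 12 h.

Between t = 7.5 h and t = 12 h the flow falls from 186.5 to 112.9 m³/s over 3×1.5 h = 4.5 h.
Per-interval ratio K = (112.9/186.5)^(1/3) = 0.8459; K_d = K^(24/1.5) = 0.069.

K_d ≈ 0.069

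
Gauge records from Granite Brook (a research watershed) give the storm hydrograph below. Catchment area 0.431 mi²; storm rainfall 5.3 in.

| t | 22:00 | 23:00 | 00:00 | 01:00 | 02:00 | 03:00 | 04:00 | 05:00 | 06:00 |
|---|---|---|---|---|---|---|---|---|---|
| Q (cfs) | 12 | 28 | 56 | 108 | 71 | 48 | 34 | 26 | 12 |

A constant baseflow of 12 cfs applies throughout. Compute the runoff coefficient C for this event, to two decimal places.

ΣQ_DR = 287.0 cfs; V = ΣQ_DR·Δt = 1.033 × 10^6 ft³.
Runoff depth d = V / A = 1.032 in.
C = d / P = 1.032 / 5.3 = 0.19.

C ≈ 0.19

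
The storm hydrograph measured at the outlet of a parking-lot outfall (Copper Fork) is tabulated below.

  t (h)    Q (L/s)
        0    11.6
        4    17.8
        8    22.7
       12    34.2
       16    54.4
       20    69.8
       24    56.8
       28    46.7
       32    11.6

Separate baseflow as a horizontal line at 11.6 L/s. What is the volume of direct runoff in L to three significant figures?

V ≈ 3.19 × 10^6 L

Direct-runoff ordinates (Q − Q_b): 0.0, 6.2, 11.1, 22.6, 42.8, 58.2, 45.2, 35.1, 0.0 L/s.
ΣQ_DR = 221.2 L/s.
With Δt = 4 h = 14400 s, V = ΣQ_DR · Δt = 221.2 × 14400 = 3.19 × 10^6 L.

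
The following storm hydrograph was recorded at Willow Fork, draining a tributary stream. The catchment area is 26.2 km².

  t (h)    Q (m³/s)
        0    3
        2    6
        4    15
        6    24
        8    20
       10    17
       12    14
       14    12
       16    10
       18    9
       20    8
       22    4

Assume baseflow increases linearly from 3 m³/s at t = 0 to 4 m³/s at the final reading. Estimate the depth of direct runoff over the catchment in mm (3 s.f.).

d ≈ 27.5 mm

Direct runoff: 0.00, 2.91, 11.82, 20.73, 16.64, 13.55, 10.45, 8.36, 6.27, 5.18, 4.09, 0.00 m³/s; ΣQ_DR = 100.0 m³/s.
V = ΣQ_DR · Δt = 100.0 × 7200 s = 7.200 × 10^5 m³.
Over A = 26.2 km², depth = V / A = 27.5 mm.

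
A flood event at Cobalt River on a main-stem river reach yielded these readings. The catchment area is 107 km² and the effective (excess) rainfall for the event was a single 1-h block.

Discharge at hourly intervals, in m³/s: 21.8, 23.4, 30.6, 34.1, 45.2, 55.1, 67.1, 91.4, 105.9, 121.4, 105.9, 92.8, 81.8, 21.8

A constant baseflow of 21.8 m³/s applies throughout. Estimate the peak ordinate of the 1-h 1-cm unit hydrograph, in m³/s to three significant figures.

Direct runoff: 0.0, 1.6, 8.8, 12.3, 23.4, 33.3, 45.3, 69.6, 84.1, 99.6, 84.1, 71.0, 60.0, 0.0 m³/s; ΣQ_DR = 593.1 m³/s, peak = 99.6 m³/s.
Runoff depth d = ΣQ_DR·Δt / A = 593.1 × 3600 / (107 km²) = 19.95 mm.
The 1-cm UH is the DRH scaled by (10 mm)/d, so U_p = 99.6 × 10/19.95 = 49.9 m³/s.

U_p ≈ 49.9 m³/s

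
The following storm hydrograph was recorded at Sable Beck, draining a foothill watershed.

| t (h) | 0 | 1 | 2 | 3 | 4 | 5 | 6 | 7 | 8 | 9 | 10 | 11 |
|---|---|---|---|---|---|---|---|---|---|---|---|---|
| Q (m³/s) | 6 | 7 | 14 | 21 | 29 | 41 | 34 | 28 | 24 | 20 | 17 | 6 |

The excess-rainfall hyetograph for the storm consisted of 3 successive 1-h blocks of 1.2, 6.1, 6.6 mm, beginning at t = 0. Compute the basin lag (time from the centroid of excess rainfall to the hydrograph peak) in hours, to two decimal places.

Centroid of excess rainfall: t_c = Σ P_i·t̄_i / ΣP_i = 1.8885 h (block centres at 0.5, 1.5, 2.5 h).
Hydrograph peak occurs at t = 5 h, so basin lag t_L = 5 − 1.8885 = 3.11 h.

t_L ≈ 3.11 h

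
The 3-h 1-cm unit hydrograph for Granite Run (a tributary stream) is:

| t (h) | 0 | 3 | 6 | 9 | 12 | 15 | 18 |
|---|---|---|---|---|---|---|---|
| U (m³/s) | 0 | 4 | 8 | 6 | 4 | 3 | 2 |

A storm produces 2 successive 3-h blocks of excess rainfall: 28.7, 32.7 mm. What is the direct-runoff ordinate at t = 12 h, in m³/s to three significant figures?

By discrete convolution, Q_j = Σ (P_i / 10 mm) · U_{j−i}.
At t = 12 h (j=4): Q = (28.7/10)·4 + (32.7/10)·6 = 31.1 m³/s.

Q ≈ 31.1 m³/s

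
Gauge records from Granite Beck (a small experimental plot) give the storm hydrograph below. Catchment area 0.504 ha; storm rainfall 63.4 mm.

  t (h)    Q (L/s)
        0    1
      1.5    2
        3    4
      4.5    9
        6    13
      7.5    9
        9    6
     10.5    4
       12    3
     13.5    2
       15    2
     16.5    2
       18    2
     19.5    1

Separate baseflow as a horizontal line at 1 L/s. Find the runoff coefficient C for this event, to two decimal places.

ΣQ_DR = 46.00 L/s; V = ΣQ_DR·Δt = 2.484 × 10^5 L.
Runoff depth d = V / A = 49.29 mm.
C = d / P = 49.29 / 63.4 = 0.78.

C ≈ 0.78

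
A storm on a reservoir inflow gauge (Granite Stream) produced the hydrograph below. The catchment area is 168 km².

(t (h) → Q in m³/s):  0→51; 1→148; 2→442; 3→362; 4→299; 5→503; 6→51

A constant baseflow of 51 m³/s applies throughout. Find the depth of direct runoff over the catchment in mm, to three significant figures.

Direct runoff: 0.0, 97.0, 391.0, 311.0, 248.0, 452.0, 0.0 m³/s; ΣQ_DR = 1499 m³/s.
V = ΣQ_DR · Δt = 1499 × 3600 s = 5.396 × 10^6 m³.
Over A = 168 km², depth = V / A = 32.1 mm.

d ≈ 32.1 mm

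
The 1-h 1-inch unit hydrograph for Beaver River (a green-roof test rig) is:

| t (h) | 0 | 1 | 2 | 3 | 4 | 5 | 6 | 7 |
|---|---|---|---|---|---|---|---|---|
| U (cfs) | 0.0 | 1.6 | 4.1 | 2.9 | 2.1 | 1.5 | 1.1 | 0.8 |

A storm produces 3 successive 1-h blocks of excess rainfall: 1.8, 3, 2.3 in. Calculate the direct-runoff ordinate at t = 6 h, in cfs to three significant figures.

Q ≈ 11.3 cfs

By discrete convolution, Q_j = Σ (P_i / 1 in) · U_{j−i}.
At t = 6 h (j=6): Q = (1.8/1)·1.1 + (3/1)·1.5 + (2.3/1)·2.1 = 11.3 cfs.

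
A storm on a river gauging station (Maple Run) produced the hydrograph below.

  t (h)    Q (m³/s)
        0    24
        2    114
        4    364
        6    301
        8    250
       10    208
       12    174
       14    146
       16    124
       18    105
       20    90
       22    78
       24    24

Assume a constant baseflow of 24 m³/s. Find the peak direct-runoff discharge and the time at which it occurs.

Subtracting baseflow gives direct-runoff ordinates: 0.0, 90.0, 340.0, 277.0, 226.0, 184.0, 150.0, 122.0, 100.0, 81.0, 66.0, 54.0, 0.0 m³/s.
The maximum is 340.0 m³/s, occurring at the reading for t = 4 h.

Q_p = 340.0 m³/s at t = 4 h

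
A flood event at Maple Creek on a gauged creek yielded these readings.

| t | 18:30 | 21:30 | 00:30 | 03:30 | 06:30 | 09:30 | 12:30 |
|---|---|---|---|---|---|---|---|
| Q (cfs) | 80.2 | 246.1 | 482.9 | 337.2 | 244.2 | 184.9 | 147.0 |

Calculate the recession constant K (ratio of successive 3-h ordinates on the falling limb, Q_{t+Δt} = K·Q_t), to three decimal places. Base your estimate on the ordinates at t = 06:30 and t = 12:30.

Using the recession-limb readings at t = 06:30 and t = 12:30: Q falls from 244.2 to 147.0 cfs over 2 intervals.
K = (Q₂/Q₁)^(1/2) = (147.0/244.2)^(1/2) = 0.776.

K ≈ 0.776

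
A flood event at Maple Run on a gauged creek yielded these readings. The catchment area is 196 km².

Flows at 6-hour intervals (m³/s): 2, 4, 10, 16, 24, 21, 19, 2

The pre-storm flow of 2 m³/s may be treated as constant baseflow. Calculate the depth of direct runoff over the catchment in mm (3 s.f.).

Direct runoff: 0.0, 2.0, 8.0, 14.0, 22.0, 19.0, 17.0, 0.0 m³/s; ΣQ_DR = 82.00 m³/s.
V = ΣQ_DR · Δt = 82.00 × 21600 s = 1.771 × 10^6 m³.
Over A = 196 km², depth = V / A = 9.04 mm.

d ≈ 9.04 mm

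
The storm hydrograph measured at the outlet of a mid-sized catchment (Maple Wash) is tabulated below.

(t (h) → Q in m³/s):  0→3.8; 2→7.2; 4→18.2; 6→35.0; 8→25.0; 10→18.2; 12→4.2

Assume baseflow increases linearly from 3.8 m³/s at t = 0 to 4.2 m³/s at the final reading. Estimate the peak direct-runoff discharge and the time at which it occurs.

Subtracting baseflow gives direct-runoff ordinates: 0.00, 3.33, 14.27, 31.00, 20.93, 14.07, 0.00 m³/s.
The maximum is 31.00 m³/s, occurring at the reading for t = 6 h.

Q_p = 31.00 m³/s at t = 6 h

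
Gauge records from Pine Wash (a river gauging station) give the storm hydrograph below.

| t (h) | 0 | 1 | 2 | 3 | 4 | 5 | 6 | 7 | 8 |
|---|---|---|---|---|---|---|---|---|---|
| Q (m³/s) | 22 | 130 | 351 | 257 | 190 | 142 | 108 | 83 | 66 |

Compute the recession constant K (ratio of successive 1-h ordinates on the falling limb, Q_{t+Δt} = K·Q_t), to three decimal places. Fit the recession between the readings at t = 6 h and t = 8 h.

K ≈ 0.782

Using the recession-limb readings at t = 6 h and t = 8 h: Q falls from 108 to 66 m³/s over 2 intervals.
K = (Q₂/Q₁)^(1/2) = (66/108)^(1/2) = 0.782.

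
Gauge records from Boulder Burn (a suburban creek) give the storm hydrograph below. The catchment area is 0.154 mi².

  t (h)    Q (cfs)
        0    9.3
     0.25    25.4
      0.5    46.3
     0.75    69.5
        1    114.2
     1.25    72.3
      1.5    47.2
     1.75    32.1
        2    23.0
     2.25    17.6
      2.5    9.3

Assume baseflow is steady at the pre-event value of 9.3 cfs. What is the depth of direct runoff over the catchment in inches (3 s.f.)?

d ≈ 0.915 in

Direct runoff: 0.0, 16.1, 37.0, 60.2, 104.9, 63.0, 37.9, 22.8, 13.7, 8.3, 0.0 cfs; ΣQ_DR = 363.9 cfs.
V = ΣQ_DR · Δt = 363.9 × 900 s = 3.275 × 10^5 ft³.
Over A = 0.154 mi², depth = V / A = 0.915 in.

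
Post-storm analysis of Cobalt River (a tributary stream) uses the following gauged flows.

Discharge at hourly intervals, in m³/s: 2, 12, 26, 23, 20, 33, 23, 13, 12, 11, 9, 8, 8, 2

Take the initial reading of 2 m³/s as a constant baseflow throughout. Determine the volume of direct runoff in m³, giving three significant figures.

Direct-runoff ordinates (Q − Q_b): 0.0, 10.0, 24.0, 21.0, 18.0, 31.0, 21.0, 11.0, 10.0, 9.0, 7.0, 6.0, 6.0, 0.0 m³/s.
ΣQ_DR = 174.0 m³/s.
With Δt = 1 h = 3600 s, V = ΣQ_DR · Δt = 174.0 × 3600 = 6.26 × 10^5 m³.

V ≈ 6.26 × 10^5 m³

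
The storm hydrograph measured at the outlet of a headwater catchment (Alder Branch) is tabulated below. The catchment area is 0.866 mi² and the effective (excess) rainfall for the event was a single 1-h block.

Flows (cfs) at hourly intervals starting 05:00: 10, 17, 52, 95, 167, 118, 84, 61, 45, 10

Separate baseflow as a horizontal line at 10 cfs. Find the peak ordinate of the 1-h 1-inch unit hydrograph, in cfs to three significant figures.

U_p ≈ 157 cfs

Direct runoff: 0.0, 7.0, 42.0, 85.0, 157.0, 108.0, 74.0, 51.0, 35.0, 0.0 cfs; ΣQ_DR = 559.0 cfs, peak = 157.0 cfs.
Runoff depth d = ΣQ_DR·Δt / A = 559.0 × 3600 / (0.866 mi²) = 1.000 in.
The 1-inch UH is the DRH scaled by (1 in)/d, so U_p = 157.0 × 1/1.000 = 157 cfs.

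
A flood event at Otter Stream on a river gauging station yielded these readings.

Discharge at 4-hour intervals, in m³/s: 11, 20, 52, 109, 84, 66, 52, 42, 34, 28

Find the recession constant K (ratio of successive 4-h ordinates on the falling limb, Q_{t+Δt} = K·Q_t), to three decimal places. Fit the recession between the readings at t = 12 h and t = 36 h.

K ≈ 0.797

Using the recession-limb readings at t = 12 h and t = 36 h: Q falls from 109 to 28 m³/s over 6 intervals.
K = (Q₂/Q₁)^(1/6) = (28/109)^(1/6) = 0.797.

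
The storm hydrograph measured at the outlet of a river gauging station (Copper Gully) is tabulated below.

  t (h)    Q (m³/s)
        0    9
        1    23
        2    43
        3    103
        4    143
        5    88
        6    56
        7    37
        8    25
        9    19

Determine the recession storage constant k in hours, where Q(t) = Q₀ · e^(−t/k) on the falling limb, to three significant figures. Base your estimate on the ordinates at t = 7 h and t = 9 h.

On the falling limb, Q drops from 37 to 19 m³/s between t = 7 h and t = 9 h (Δt = 2 h).
k = −Δt / ln(Q₂/Q₁) = −2 / ln(19/37) = 3.00 h.

k ≈ 3.00 h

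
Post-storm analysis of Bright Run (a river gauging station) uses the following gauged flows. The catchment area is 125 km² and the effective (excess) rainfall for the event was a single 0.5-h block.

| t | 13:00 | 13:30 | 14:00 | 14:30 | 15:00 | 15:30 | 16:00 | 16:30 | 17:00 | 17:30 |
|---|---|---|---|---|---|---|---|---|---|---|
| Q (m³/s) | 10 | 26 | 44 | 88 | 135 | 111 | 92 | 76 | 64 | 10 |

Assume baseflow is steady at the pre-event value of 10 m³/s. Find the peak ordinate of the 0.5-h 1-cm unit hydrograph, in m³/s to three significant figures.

Direct runoff: 0.0, 16.0, 34.0, 78.0, 125.0, 101.0, 82.0, 66.0, 54.0, 0.0 m³/s; ΣQ_DR = 556.0 m³/s, peak = 125.0 m³/s.
Runoff depth d = ΣQ_DR·Δt / A = 556.0 × 1800 / (125 km²) = 8.006 mm.
The 1-cm UH is the DRH scaled by (10 mm)/d, so U_p = 125.0 × 10/8.006 = 156 m³/s.

U_p ≈ 156 m³/s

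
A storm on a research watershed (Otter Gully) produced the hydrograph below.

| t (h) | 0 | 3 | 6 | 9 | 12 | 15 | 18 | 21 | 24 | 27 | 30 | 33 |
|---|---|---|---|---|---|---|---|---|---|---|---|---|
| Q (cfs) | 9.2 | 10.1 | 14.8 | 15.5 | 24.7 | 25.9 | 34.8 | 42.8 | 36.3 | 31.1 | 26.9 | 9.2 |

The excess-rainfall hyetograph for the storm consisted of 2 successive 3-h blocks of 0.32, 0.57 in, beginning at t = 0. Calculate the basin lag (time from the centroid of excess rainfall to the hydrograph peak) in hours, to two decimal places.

t_L ≈ 17.58 h

Centroid of excess rainfall: t_c = Σ P_i·t̄_i / ΣP_i = 3.4213 h (block centres at 1.5, 4.5 h).
Hydrograph peak occurs at t = 21 h, so basin lag t_L = 21 − 3.4213 = 17.58 h.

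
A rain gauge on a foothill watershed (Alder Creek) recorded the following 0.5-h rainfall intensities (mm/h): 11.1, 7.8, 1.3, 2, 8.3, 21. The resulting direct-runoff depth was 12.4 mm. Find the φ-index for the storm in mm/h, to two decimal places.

φ ≈ 5.85 mm/h

Only the 4 blocks with intensity above φ contribute runoff: 11.1, 7.8, 8.3, 21 mm/h.
Σ(I−φ)·Δt = d  ⇒  (11.1+7.8+8.3+21 − 4φ)·0.5 = 12.4
φ = (48.20 − 12.4/0.5) / 4 = 5.85 mm/h.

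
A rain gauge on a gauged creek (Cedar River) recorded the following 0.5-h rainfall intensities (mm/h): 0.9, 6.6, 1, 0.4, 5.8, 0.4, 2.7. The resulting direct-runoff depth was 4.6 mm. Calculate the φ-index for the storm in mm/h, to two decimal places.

Only the 3 blocks with intensity above φ contribute runoff: 6.6, 5.8, 2.7 mm/h.
Σ(I−φ)·Δt = d  ⇒  (6.6+5.8+2.7 − 3φ)·0.5 = 4.6
φ = (15.10 − 4.6/0.5) / 3 = 1.97 mm/h.

φ ≈ 1.97 mm/h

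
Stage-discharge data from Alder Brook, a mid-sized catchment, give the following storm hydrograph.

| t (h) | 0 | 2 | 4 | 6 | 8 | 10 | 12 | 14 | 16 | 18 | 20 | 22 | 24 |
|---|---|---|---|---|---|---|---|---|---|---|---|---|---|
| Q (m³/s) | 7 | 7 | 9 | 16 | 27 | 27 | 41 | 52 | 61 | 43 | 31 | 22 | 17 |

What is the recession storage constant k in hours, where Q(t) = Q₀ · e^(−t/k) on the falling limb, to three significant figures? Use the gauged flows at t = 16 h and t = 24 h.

k ≈ 6.26 h

On the falling limb, Q drops from 61 to 17 m³/s between t = 16 h and t = 24 h (Δt = 8 h).
k = −Δt / ln(Q₂/Q₁) = −8 / ln(17/61) = 6.26 h.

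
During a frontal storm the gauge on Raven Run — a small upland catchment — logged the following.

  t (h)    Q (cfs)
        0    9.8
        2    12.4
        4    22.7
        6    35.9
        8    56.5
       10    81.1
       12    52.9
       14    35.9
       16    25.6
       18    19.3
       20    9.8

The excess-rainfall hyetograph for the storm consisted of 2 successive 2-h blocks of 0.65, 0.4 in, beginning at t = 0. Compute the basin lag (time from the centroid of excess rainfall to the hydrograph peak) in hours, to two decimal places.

Centroid of excess rainfall: t_c = Σ P_i·t̄_i / ΣP_i = 1.7619 h (block centres at 1, 3 h).
Hydrograph peak occurs at t = 10 h, so basin lag t_L = 10 − 1.7619 = 8.24 h.

t_L ≈ 8.24 h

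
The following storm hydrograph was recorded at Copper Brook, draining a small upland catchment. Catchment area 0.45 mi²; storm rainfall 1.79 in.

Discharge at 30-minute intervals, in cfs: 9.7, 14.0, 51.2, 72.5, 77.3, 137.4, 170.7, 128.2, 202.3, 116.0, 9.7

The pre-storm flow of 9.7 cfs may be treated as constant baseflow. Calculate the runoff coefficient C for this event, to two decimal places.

ΣQ_DR = 882.3 cfs; V = ΣQ_DR·Δt = 1.588 × 10^6 ft³.
Runoff depth d = V / A = 1.519 in.
C = d / P = 1.519 / 1.79 = 0.85.

C ≈ 0.85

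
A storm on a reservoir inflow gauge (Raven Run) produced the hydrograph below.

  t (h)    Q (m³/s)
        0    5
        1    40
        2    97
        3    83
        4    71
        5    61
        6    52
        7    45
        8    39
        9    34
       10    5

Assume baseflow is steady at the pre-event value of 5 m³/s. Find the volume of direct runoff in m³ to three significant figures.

Direct-runoff ordinates (Q − Q_b): 0.0, 35.0, 92.0, 78.0, 66.0, 56.0, 47.0, 40.0, 34.0, 29.0, 0.0 m³/s.
ΣQ_DR = 477.0 m³/s.
With Δt = 1 h = 3600 s, V = ΣQ_DR · Δt = 477.0 × 3600 = 1.72 × 10^6 m³.

V ≈ 1.72 × 10^6 m³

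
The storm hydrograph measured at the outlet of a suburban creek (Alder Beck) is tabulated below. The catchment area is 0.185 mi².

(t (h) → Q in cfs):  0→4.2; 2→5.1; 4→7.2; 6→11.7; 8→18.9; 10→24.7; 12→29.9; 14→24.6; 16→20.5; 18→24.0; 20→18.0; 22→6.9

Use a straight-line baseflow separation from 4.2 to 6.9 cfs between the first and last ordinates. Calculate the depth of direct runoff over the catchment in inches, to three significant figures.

d ≈ 2.16 in

Direct runoff: 0.00, 0.65, 2.51, 6.76, 13.72, 19.27, 24.23, 18.68, 14.34, 17.59, 11.35, 0.00 cfs; ΣQ_DR = 129.1 cfs.
V = ΣQ_DR · Δt = 129.1 × 7200 s = 9.295 × 10^5 ft³.
Over A = 0.185 mi², depth = V / A = 2.16 in.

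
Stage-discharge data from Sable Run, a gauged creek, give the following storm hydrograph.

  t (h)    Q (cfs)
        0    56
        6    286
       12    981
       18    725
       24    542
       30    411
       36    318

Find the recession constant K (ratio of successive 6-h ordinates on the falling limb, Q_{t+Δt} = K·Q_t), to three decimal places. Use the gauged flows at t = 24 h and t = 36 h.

K ≈ 0.766

Using the recession-limb readings at t = 24 h and t = 36 h: Q falls from 542 to 318 cfs over 2 intervals.
K = (Q₂/Q₁)^(1/2) = (318/542)^(1/2) = 0.766.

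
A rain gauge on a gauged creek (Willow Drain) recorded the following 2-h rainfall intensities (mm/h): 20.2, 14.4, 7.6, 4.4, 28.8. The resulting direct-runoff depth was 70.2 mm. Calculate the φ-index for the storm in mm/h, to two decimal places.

φ ≈ 9.43 mm/h

Only the 3 blocks with intensity above φ contribute runoff: 20.2, 14.4, 28.8 mm/h.
Σ(I−φ)·Δt = d  ⇒  (20.2+14.4+28.8 − 3φ)·2 = 70.2
φ = (63.40 − 70.2/2) / 3 = 9.43 mm/h.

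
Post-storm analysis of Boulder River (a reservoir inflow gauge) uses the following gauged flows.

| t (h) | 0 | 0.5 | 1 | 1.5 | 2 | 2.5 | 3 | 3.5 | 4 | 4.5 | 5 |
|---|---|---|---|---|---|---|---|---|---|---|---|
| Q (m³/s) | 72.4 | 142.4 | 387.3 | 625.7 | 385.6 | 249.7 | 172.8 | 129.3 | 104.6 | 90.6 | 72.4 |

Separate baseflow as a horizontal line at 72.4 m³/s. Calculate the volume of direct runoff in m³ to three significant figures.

V ≈ 2.95 × 10^6 m³

Direct-runoff ordinates (Q − Q_b): 0.0, 70.0, 314.9, 553.3, 313.2, 177.3, 100.4, 56.9, 32.2, 18.2, 0.0 m³/s.
ΣQ_DR = 1636 m³/s.
With Δt = 0.5 h = 1800 s, V = ΣQ_DR · Δt = 1636 × 1800 = 2.95 × 10^6 m³.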